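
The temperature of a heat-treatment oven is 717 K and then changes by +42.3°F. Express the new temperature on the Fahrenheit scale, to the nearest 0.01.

Initial temperature in Celsius: 717 - 273.15 = 443.8500°C.
The 42.3°F change is an interval, so only the factor 5/9 applies: +42.3 × 5/9 = +23.5000°C.
Final Celsius temperature: 443.8500 + 23.5000 = 467.3500°C.
In Fahrenheit: 467.3500 × 1.8 + 32 = 873.23°F.

873.23°F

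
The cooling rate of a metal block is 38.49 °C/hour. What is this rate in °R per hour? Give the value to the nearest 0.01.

69.28 °R/hour

Since only a temperature interval is involved, the additive offset between the scales drops out.
A change of 1°C is a change of 1.8°R, so 38.49 × 1.8 = 69.28.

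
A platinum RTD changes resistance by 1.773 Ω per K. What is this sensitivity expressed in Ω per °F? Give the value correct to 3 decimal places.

0.985 Ω per °F

The quantity depends on a temperature interval, so only the ratio of degree sizes applies; the offset between the scales is irrelevant.
A change of 1°F is a change of 5/9 K, so per °F the value is 1.773 × 5/9 = 0.985.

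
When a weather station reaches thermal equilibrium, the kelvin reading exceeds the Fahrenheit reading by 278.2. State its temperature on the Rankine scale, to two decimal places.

Let x be the kelvin reading; then the Fahrenheit reading is 1.8·x - 459.67.
(1.8·x - 459.67) - x = -278.2  ⇒  (0.8)·x = 181.47  ⇒  x = 226.8375 K.
In Celsius: 226.8375 - 273.15 = -46.3125°C.
In Rankine: -46.3125 × 1.8 + 491.67 = 408.31°R.

408.31°R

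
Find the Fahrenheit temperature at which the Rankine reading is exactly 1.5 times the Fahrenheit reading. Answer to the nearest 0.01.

Let F be the Fahrenheit reading. The Rankine reading is R = 1·F + 459.67.
Require R = 1.5·F: 1·F + 459.67 = 1.5·F.
(-0.5)·F = -459.67  ⇒  F = 919.34.

919.34°F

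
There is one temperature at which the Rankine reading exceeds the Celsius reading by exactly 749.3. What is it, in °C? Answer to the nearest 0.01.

Let C be the Celsius reading. The Rankine reading is R = 1.8·C + 491.67.
Require R - C = 749.3: (0.8)·C + 491.67 = 749.3.
C = (749.3 - 491.67) / (0.8) = 322.04.

322.04°C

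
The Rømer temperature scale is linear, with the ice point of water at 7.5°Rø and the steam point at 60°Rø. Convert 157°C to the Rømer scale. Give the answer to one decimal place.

Linearly onto the Rømer scale: 7.5 + (157.0000 / 100) × (60 - 7.5) = 89.9°Rø.

89.9°Rø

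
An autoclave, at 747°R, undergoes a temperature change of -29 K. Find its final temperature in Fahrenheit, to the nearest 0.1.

Initial temperature in Celsius: (747 - 491.67) × 5/9 = 141.8500°C.
The 29 K change is an interval; Kelvin and Celsius degrees are the same size, so ΔC = -29°C.
Final Celsius temperature: 141.8500 - 29.0000 = 112.8500°C.
In Fahrenheit: 112.8500 × 1.8 + 32 = 235.1°F.

235.1°F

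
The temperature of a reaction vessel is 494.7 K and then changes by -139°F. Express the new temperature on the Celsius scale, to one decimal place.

144.3°C

Initial temperature in Celsius: 494.7 - 273.15 = 221.5500°C.
The 139°F change is an interval, so only the factor 5/9 applies: -139 × 5/9 = -77.2222°C.
Final Celsius temperature: 221.5500 - 77.2222 = 144.3278°C.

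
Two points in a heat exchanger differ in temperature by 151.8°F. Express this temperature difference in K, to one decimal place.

84.3 K

Only the scale ratio 5/9 matters for a change in temperature.
151.8 × 5/9 = 84.3.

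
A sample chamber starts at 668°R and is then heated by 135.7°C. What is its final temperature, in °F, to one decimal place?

Initial temperature in Celsius: (668 - 491.67) × 5/9 = 97.9611°C.
Final Celsius temperature: 97.9611 + 135.7000 = 233.6611°C.
In Fahrenheit: 233.6611 × 1.8 + 32 = 452.6°F.

452.6°F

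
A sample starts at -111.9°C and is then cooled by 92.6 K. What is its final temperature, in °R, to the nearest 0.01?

123.57°R

The 92.6 K change is an interval; Kelvin and Celsius degrees are the same size, so ΔC = -92.6°C.
Final Celsius temperature: -111.9000 - 92.6000 = -204.5000°C.
In Rankine: -204.5000 × 1.8 + 491.67 = 123.57°R.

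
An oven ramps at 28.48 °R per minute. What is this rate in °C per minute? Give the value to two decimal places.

The quantity depends on a temperature interval, so only the ratio of degree sizes applies; the offset between the scales is irrelevant.
A change of 1°R is a change of 5/9°C, so 28.48 × 5/9 = 15.82.

15.82 °C/minute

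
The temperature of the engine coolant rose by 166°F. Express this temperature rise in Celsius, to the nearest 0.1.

Only the scale ratio 5/9 matters for a change in temperature.
166 × 5/9 = 92.2.

92.2°C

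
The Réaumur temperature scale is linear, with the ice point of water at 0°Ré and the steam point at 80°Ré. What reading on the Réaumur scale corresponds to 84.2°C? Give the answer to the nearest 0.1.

Linearly onto the Réaumur scale: 0 + (84.2000 / 100) × (80 - 0) = 67.4°Ré.

67.4°Ré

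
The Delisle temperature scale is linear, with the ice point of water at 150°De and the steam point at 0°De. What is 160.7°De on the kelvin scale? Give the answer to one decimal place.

Linear interpolation between the fixed points: C = (160.7 - 150) × 100 / (0 - 150) = -7.1333°C.
Then -7.1333 + 273.15 = 266.0 K.

266.0 K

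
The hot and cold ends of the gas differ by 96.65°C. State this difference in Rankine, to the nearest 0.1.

For a temperature interval the offset drops out; only the factor 1.8 applies.
96.65 × 1.8 = 174.0.

174.0°R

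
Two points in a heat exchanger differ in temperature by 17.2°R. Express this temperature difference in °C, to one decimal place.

9.6°C

An interval of 1°R corresponds to 5/9°C.
17.2 × 5/9 = 9.6.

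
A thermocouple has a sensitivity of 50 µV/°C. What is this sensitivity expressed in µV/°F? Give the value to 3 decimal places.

27.778 µV/°F

Since only a temperature interval is involved, the additive offset between the scales drops out.
A change of 1°F is a change of 5/9°C, so per °F the value is 50 × 5/9 = 27.778.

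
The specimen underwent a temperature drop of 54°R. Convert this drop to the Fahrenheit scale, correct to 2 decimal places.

54.00°F

Rankine and Fahrenheit degrees are the same size, so the interval is unchanged: 54.00.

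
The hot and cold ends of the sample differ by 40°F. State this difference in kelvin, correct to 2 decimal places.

An interval of 1°F corresponds to 5/9 K.
40 × 5/9 = 22.22.

22.22 K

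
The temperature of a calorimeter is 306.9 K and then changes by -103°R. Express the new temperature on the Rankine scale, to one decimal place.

449.4°R

Initial temperature in Celsius: 306.9 - 273.15 = 33.7500°C.
The 103°R change is an interval, so only the factor 5/9 applies: -103 × 5/9 = -57.2222°C.
Final Celsius temperature: 33.7500 - 57.2222 = -23.4722°C.
In Rankine: -23.4722 × 1.8 + 491.67 = 449.4°R.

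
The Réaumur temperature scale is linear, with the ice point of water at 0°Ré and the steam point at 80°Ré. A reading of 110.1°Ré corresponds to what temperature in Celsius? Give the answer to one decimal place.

137.6°C

Linear interpolation between the fixed points: C = (110.1 - 0) × 100 / (80 - 0) = 137.6250°C.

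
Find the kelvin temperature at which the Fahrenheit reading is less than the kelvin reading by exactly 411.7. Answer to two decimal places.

Let K be the kelvin reading. The Fahrenheit reading is F = 1.8·K - 459.67.
Require F - K = -411.7: (0.8)·K - 459.67 = -411.7.
K = (-411.7 + 459.67) / (0.8) = 59.96.

59.96 K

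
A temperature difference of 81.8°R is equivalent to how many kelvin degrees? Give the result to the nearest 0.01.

Only the scale ratio 5/9 matters for a change in temperature.
81.8 × 5/9 = 45.44.

45.44 K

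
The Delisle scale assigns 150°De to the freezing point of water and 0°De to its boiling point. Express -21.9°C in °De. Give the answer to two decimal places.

182.85°De

Linearly onto the Delisle scale: 150 + (-21.9000 / 100) × (0 - 150) = 182.85°De.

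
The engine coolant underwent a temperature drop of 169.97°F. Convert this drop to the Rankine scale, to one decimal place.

170.0°R

Fahrenheit and Rankine degrees are the same size, so the interval is unchanged: 170.0.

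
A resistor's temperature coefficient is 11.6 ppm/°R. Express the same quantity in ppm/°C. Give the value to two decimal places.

The quantity depends on a temperature interval, so only the ratio of degree sizes applies; the offset between the scales is irrelevant.
A change of 1°C is a change of 1.8°R, so per °C the value is 11.6 × 1.8 = 20.88.

20.88 ppm/°C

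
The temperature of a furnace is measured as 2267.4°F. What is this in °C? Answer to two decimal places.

1241.89°C

In Celsius: (2267.4 - 32) × 5/9 = 1241.8889°C.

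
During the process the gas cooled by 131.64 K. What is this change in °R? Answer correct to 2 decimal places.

236.95°R

Only the scale ratio 1.8 matters for a change in temperature.
131.64 × 1.8 = 236.95.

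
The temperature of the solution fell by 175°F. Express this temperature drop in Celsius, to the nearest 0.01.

97.22°C

An interval of 1°F corresponds to 5/9°C.
175 × 5/9 = 97.22.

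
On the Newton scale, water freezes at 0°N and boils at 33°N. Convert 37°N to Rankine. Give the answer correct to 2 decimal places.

Linear interpolation between the fixed points: C = (37 - 0) × 100 / (33 - 0) = 112.1212°C.
Then 112.1212 × 1.8 + 491.67 = 693.49°R.

693.49°R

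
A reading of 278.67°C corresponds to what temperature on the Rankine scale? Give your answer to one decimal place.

993.3°R

In Rankine: 278.6700 × 1.8 + 491.67 = 993.3°R.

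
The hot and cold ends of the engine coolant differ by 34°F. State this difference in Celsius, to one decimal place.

18.9°C

An interval of 1°F corresponds to 5/9°C.
34 × 5/9 = 18.9.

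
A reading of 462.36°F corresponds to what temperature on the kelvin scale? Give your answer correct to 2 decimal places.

In Celsius: (462.36 - 32) × 5/9 = 239.0889°C.
In kelvin: 239.0889 + 273.15 = 512.24 K.

512.24 K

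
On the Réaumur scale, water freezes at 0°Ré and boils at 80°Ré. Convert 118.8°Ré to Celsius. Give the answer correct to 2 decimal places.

Linear interpolation between the fixed points: C = (118.8 - 0) × 100 / (80 - 0) = 148.5000°C.

148.50°C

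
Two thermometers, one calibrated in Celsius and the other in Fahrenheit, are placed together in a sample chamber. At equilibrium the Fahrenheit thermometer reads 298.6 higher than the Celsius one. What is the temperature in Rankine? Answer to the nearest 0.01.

1091.52°R

Let x be the Celsius reading; then the Fahrenheit reading is 1.8·x + 32.
(1.8·x + 32) - x = 298.6  ⇒  (0.8)·x = 266.6  ⇒  x = 333.2500°C.
In Rankine: 333.2500 × 1.8 + 491.67 = 1091.52°R.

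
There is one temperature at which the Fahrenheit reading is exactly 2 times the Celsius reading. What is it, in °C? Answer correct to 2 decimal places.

160.00°C

Let C be the Celsius reading. The Fahrenheit reading is F = 1.8·C + 32.
Require F = 2·C: 1.8·C + 32 = 2·C.
(-0.2)·C = -32  ⇒  C = 160.00.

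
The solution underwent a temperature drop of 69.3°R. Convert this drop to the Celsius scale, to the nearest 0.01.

38.50°C

Only the scale ratio 5/9 matters for a change in temperature.
69.3 × 5/9 = 38.50.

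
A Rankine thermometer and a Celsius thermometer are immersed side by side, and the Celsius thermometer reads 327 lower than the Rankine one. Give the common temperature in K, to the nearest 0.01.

Let x be the Rankine reading; then the Celsius reading is 5/9·x - 273.15.
(5/9·x - 273.15) - x = -327  ⇒  (-4/9)·x = -53.85  ⇒  x = 121.1625°R.
In Celsius: (121.1625 - 491.67) × 5/9 = -205.8375°C.
In kelvin: -205.8375 + 273.15 = 67.31 K.

67.31 K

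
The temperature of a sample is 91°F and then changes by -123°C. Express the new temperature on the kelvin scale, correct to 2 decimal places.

Initial temperature in Celsius: (91 - 32) × 5/9 = 32.7778°C.
Final Celsius temperature: 32.7778 - 123.0000 = -90.2222°C.
In kelvin: -90.2222 + 273.15 = 182.93 K.

182.93 K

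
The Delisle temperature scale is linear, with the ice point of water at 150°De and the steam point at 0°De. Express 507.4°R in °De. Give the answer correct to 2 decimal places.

136.89°De

First in Celsius: (507.4 - 491.67) × 5/9 = 8.7389°C.
Linearly onto the Delisle scale: 150 + (8.7389 / 100) × (0 - 150) = 136.89°De.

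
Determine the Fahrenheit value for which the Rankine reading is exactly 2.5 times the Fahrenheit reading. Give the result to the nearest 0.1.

Let F be the Fahrenheit reading. The Rankine reading is R = 1·F + 459.67.
Require R = 2.5·F: 1·F + 459.67 = 2.5·F.
(-1.5)·F = -459.67  ⇒  F = 306.4.

306.4°F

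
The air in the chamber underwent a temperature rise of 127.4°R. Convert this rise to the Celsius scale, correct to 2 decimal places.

70.78°C

Only the scale ratio 5/9 matters for a change in temperature.
127.4 × 5/9 = 70.78.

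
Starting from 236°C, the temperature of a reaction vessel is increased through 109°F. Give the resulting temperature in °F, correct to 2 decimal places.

565.80°F

The 109°F change is an interval, so only the factor 5/9 applies: +109 × 5/9 = +60.5556°C.
Final Celsius temperature: 236.0000 + 60.5556 = 296.5556°C.
In Fahrenheit: 296.5556 × 1.8 + 32 = 565.80°F.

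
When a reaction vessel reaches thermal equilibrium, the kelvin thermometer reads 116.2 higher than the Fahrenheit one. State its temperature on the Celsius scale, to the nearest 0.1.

156.2°C

Let x be the Fahrenheit reading; then the kelvin reading is 5/9·x + 255.372.
(5/9·x + 255.372) - x = 116.2  ⇒  (-4/9)·x = -139.172  ⇒  x = 313.1375°F.
In Celsius: (313.1375 - 32) × 5/9 = 156.2°C.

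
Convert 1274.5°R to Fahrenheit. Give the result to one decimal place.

814.8°F

In Celsius: (1274.5 - 491.67) × 5/9 = 434.9056°C.
In Fahrenheit: 434.9056 × 1.8 + 32 = 814.8°F.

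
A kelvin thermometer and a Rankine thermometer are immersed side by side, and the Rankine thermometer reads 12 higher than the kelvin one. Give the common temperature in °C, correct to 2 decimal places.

Let x be the kelvin reading; then the Rankine reading is 1.8·x.
(1.8·x) - x = 12  ⇒  (0.8)·x = 12  ⇒  x = 15.0000 K.
In Celsius: 15 - 273.15 = -258.15°C.

-258.15°C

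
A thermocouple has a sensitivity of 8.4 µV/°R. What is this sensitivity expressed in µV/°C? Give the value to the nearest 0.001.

Since only a temperature interval is involved, the additive offset between the scales drops out.
A change of 1°C is a change of 1.8°R, so per °C the value is 8.4 × 1.8 = 15.120.

15.120 µV/°C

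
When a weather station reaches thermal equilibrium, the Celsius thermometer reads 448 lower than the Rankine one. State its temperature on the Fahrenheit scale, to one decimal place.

Let x be the Rankine reading; then the Celsius reading is 5/9·x - 273.15.
(5/9·x - 273.15) - x = -448  ⇒  (-4/9)·x = -174.85  ⇒  x = 393.4125°R.
In Celsius: (393.4125 - 491.67) × 5/9 = -54.5875°C.
In Fahrenheit: -54.5875 × 1.8 + 32 = -66.3°F.

-66.3°F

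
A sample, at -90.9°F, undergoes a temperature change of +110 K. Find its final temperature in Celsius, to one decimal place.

Initial temperature in Celsius: (-90.9 - 32) × 5/9 = -68.2778°C.
The 110 K change is an interval; Kelvin and Celsius degrees are the same size, so ΔC = +110°C.
Final Celsius temperature: -68.2778 + 110.0000 = 41.7222°C.

41.7°C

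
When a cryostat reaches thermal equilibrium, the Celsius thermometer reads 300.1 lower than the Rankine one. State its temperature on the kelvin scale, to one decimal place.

33.7 K

Let x be the Rankine reading; then the Celsius reading is 5/9·x - 273.15.
(5/9·x - 273.15) - x = -300.1  ⇒  (-4/9)·x = -26.95  ⇒  x = 60.6375°R.
In Celsius: (60.6375 - 491.67) × 5/9 = -239.4625°C.
In kelvin: -239.4625 + 273.15 = 33.7 K.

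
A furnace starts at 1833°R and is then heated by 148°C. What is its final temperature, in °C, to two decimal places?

Initial temperature in Celsius: (1833 - 491.67) × 5/9 = 745.1833°C.
Final Celsius temperature: 745.1833 + 148.0000 = 893.1833°C.

893.18°C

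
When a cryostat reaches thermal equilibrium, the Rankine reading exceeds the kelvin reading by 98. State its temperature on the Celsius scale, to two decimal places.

Let x be the Rankine reading; then the kelvin reading is 5/9·x.
(5/9·x) - x = -98  ⇒  (-4/9)·x = -98  ⇒  x = 220.5000°R.
In Celsius: (220.5 - 491.67) × 5/9 = -150.65°C.

-150.65°C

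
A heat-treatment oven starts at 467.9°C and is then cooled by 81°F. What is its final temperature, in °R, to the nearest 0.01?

The 81°F change is an interval, so only the factor 5/9 applies: -81 × 5/9 = -45.0000°C.
Final Celsius temperature: 467.9000 - 45.0000 = 422.9000°C.
In Rankine: 422.9000 × 1.8 + 491.67 = 1252.89°R.

1252.89°R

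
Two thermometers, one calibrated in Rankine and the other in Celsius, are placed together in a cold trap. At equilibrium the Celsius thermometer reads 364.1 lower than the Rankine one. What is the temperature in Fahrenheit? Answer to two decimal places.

-255.03°F

Let x be the Rankine reading; then the Celsius reading is 5/9·x - 273.15.
(5/9·x - 273.15) - x = -364.1  ⇒  (-4/9)·x = -90.95  ⇒  x = 204.6375°R.
In Celsius: (204.6375 - 491.67) × 5/9 = -159.4625°C.
In Fahrenheit: -159.4625 × 1.8 + 32 = -255.03°F.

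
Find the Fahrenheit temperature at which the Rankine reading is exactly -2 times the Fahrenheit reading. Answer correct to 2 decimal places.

Let F be the Fahrenheit reading. The Rankine reading is R = 1·F + 459.67.
Require R = -2·F: 1·F + 459.67 = -2·F.
(3)·F = -459.67  ⇒  F = -153.22.

-153.22°F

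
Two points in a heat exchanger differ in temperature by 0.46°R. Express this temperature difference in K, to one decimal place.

0.3 K

Only the scale ratio 5/9 matters for a change in temperature.
0.46 × 5/9 = 0.3.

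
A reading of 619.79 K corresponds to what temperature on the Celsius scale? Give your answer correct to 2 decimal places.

In Celsius: 619.79 - 273.15 = 346.6400°C.

346.64°C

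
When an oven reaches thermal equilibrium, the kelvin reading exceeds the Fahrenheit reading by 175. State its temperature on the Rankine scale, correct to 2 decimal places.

Let x be the Fahrenheit reading; then the kelvin reading is 5/9·x + 255.372.
(5/9·x + 255.372) - x = 175  ⇒  (-4/9)·x = -80.3722  ⇒  x = 180.8375°F.
In Celsius: (180.8375 - 32) × 5/9 = 82.6875°C.
In Rankine: 82.6875 × 1.8 + 491.67 = 640.51°R.

640.51°R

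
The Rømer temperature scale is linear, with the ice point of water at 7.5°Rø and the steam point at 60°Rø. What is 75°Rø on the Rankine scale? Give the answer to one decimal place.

Linear interpolation between the fixed points: C = (75 - 7.5) × 100 / (60 - 7.5) = 128.5714°C.
Then 128.5714 × 1.8 + 491.67 = 723.1°R.

723.1°R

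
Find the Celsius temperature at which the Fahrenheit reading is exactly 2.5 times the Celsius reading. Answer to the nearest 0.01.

Let C be the Celsius reading. The Fahrenheit reading is F = 1.8·C + 32.
Require F = 2.5·C: 1.8·C + 32 = 2.5·C.
(-0.7)·C = -32  ⇒  C = 45.71.

45.71°C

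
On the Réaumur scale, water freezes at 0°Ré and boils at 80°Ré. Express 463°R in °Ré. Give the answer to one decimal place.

-12.7°Ré

First in Celsius: (463 - 491.67) × 5/9 = -15.9278°C.
Linearly onto the Réaumur scale: 0 + (-15.9278 / 100) × (80 - 0) = -12.7°Ré.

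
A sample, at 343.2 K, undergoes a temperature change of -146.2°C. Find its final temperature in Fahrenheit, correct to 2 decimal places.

-105.07°F

Initial temperature in Celsius: 343.2 - 273.15 = 70.0500°C.
Final Celsius temperature: 70.0500 - 146.2000 = -76.1500°C.
In Fahrenheit: -76.1500 × 1.8 + 32 = -105.07°F.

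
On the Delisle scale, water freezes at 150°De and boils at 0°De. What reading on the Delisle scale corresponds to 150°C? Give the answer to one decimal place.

Linearly onto the Delisle scale: 150 + (150.0000 / 100) × (0 - 150) = -75.0°De.

-75.0°De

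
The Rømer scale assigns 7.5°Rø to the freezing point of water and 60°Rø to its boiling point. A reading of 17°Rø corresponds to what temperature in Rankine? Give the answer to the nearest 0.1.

Linear interpolation between the fixed points: C = (17 - 7.5) × 100 / (60 - 7.5) = 18.0952°C.
Then 18.0952 × 1.8 + 491.67 = 524.2°R.

524.2°R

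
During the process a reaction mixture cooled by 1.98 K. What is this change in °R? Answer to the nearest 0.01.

3.56°R

An interval of 1 K corresponds to 1.8°R.
1.98 × 1.8 = 3.56.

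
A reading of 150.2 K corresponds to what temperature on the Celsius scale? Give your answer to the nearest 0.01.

In Celsius: 150.2 - 273.15 = -122.9500°C.

-122.95°C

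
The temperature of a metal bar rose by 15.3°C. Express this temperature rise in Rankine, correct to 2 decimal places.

Only the scale ratio 1.8 matters for a change in temperature.
15.3 × 1.8 = 27.54.

27.54°R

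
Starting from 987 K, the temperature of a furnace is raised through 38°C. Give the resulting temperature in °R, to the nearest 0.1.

Initial temperature in Celsius: 987 - 273.15 = 713.8500°C.
Final Celsius temperature: 713.8500 + 38.0000 = 751.8500°C.
In Rankine: 751.8500 × 1.8 + 491.67 = 1845.0°R.

1845.0°R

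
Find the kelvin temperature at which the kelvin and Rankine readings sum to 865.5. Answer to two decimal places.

309.11 K

Let K be the kelvin reading. The Rankine reading is R = 1.8·K.
Require K + R = 865.5: (2.8)·K = 865.5.
K = (865.5) / (2.8) = 309.11.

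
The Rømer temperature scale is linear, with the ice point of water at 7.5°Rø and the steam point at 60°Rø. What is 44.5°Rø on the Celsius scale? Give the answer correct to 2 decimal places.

70.48°C

Linear interpolation between the fixed points: C = (44.5 - 7.5) × 100 / (60 - 7.5) = 70.4762°C.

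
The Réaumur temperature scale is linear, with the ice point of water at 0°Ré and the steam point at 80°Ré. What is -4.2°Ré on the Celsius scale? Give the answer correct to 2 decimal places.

-5.25°C

Linear interpolation between the fixed points: C = (-4.2 - 0) × 100 / (80 - 0) = -5.2500°C.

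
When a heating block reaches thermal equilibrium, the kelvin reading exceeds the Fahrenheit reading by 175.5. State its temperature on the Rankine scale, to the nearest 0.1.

Let x be the Fahrenheit reading; then the kelvin reading is 5/9·x + 255.372.
(5/9·x + 255.372) - x = 175.5  ⇒  (-4/9)·x = -79.8722  ⇒  x = 179.7125°F.
In Celsius: (179.7125 - 32) × 5/9 = 82.0625°C.
In Rankine: 82.0625 × 1.8 + 491.67 = 639.4°R.

639.4°R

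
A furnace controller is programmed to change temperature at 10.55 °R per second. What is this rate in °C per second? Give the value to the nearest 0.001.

5.861 °C/second

Since only a temperature interval is involved, the additive offset between the scales drops out.
A change of 1°R is a change of 5/9°C, so 10.55 × 5/9 = 5.861.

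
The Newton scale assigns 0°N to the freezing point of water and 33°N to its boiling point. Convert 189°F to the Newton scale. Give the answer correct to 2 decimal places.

28.78°N

First in Celsius: (189 - 32) × 5/9 = 87.2222°C.
Linearly onto the Newton scale: 0 + (87.2222 / 100) × (33 - 0) = 28.78°N.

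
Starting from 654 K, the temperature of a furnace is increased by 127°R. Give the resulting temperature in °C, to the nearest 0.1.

Initial temperature in Celsius: 654 - 273.15 = 380.8500°C.
The 127°R change is an interval, so only the factor 5/9 applies: +127 × 5/9 = +70.5556°C.
Final Celsius temperature: 380.8500 + 70.5556 = 451.4056°C.

451.4°C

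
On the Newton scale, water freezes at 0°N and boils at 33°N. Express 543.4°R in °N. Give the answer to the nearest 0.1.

9.5°N

First in Celsius: (543.4 - 491.67) × 5/9 = 28.7389°C.
Linearly onto the Newton scale: 0 + (28.7389 / 100) × (33 - 0) = 9.5°N.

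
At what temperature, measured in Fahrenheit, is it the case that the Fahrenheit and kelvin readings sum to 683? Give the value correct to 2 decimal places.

Let F be the Fahrenheit reading. The kelvin reading is K = 5/9·F + 255.372.
Require F + K = 683: (14/9)·F + 255.372 = 683.
F = (683 - 255.372) / (14/9) = 274.90.

274.90°F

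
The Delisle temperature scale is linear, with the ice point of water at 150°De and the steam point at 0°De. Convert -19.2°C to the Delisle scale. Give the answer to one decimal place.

178.8°De

Linearly onto the Delisle scale: 150 + (-19.2000 / 100) × (0 - 150) = 178.8°De.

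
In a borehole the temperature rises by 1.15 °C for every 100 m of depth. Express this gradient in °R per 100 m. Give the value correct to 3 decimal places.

2.070 °R/100 m

The quantity depends on a temperature interval, so only the ratio of degree sizes applies; the offset between the scales is irrelevant.
A change of 1°C is a change of 1.8°R, so 1.15 × 1.8 = 2.070.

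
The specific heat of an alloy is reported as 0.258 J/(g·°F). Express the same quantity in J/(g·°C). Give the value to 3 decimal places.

The quantity depends on a temperature interval, so only the ratio of degree sizes applies; the offset between the scales is irrelevant.
A change of 1°C is a change of 1.8°F, so per °C the value is 0.258 × 1.8 = 0.464.

0.464 J/(g·°C)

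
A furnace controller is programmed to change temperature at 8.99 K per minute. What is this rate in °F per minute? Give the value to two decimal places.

Since only a temperature interval is involved, the additive offset between the scales drops out.
A change of 1 K is a change of 1.8°F, so 8.99 × 1.8 = 16.18.

16.18 °F/minute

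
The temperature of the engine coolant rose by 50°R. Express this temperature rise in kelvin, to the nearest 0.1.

27.8 K

An interval of 1°R corresponds to 5/9 K.
50 × 5/9 = 27.8.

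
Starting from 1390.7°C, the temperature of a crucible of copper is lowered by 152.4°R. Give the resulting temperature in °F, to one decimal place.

2382.9°F

The 152.4°R change is an interval, so only the factor 5/9 applies: -152.4 × 5/9 = -84.6667°C.
Final Celsius temperature: 1390.7000 - 84.6667 = 1306.0333°C.
In Fahrenheit: 1306.0333 × 1.8 + 32 = 2382.9°F.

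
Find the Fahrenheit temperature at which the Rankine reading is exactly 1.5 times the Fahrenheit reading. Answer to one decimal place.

919.3°F

Let F be the Fahrenheit reading. The Rankine reading is R = 1·F + 459.67.
Require R = 1.5·F: 1·F + 459.67 = 1.5·F.
(-0.5)·F = -459.67  ⇒  F = 919.3.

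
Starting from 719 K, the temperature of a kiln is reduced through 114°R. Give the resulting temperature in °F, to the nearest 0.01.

720.53°F

Initial temperature in Celsius: 719 - 273.15 = 445.8500°C.
The 114°R change is an interval, so only the factor 5/9 applies: -114 × 5/9 = -63.3333°C.
Final Celsius temperature: 445.8500 - 63.3333 = 382.5167°C.
In Fahrenheit: 382.5167 × 1.8 + 32 = 720.53°F.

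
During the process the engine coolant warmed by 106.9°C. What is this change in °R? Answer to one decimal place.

192.4°R

Only the scale ratio 1.8 matters for a change in temperature.
106.9 × 1.8 = 192.4.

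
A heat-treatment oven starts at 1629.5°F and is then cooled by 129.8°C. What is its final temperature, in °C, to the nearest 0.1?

Initial temperature in Celsius: (1629.5 - 32) × 5/9 = 887.5000°C.
Final Celsius temperature: 887.5000 - 129.8000 = 757.7000°C.

757.7°C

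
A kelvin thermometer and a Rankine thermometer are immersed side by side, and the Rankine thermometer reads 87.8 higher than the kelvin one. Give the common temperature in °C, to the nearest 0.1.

-163.4°C

Let x be the kelvin reading; then the Rankine reading is 1.8·x.
(1.8·x) - x = 87.8  ⇒  (0.8)·x = 87.8  ⇒  x = 109.7500 K.
In Celsius: 109.75 - 273.15 = -163.4°C.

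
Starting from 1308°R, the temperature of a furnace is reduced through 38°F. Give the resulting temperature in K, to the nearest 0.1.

Initial temperature in Celsius: (1308 - 491.67) × 5/9 = 453.5167°C.
The 38°F change is an interval, so only the factor 5/9 applies: -38 × 5/9 = -21.1111°C.
Final Celsius temperature: 453.5167 - 21.1111 = 432.4056°C.
In kelvin: 432.4056 + 273.15 = 705.6 K.

705.6 K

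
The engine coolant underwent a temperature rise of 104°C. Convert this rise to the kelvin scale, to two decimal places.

104.00 K

Celsius and kelvin degrees are the same size, so the interval is unchanged: 104.00.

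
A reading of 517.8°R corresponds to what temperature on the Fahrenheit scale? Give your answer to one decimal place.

58.1°F

In Celsius: (517.8 - 491.67) × 5/9 = 14.5167°C.
In Fahrenheit: 14.5167 × 1.8 + 32 = 58.1°F.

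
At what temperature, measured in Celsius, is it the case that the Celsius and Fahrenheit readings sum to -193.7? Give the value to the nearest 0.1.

Let C be the Celsius reading. The Fahrenheit reading is F = 1.8·C + 32.
Require C + F = -193.7: (2.8)·C + 32 = -193.7.
C = (-193.7 - 32) / (2.8) = -80.6.

-80.6°C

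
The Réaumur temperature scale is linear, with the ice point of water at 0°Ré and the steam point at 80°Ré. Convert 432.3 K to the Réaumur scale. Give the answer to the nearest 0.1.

First in Celsius: 432.3 - 273.15 = 159.1500°C.
Linearly onto the Réaumur scale: 0 + (159.1500 / 100) × (80 - 0) = 127.3°Ré.

127.3°Ré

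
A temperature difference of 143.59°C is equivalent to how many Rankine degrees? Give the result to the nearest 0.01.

258.46°R

For a temperature interval the offset drops out; only the factor 1.8 applies.
143.59 × 1.8 = 258.46.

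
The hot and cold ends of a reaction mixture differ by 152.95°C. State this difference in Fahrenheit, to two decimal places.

For a temperature interval the offset drops out; only the factor 1.8 applies.
152.95 × 1.8 = 275.31.

275.31°F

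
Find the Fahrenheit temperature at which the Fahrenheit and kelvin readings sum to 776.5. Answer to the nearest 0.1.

Let F be the Fahrenheit reading. The kelvin reading is K = 5/9·F + 255.372.
Require F + K = 776.5: (14/9)·F + 255.372 = 776.5.
F = (776.5 - 255.372) / (14/9) = 335.0.

335.0°F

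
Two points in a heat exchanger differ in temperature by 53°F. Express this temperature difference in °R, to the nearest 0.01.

53.00°R

Fahrenheit and Rankine degrees are the same size, so the interval is unchanged: 53.00.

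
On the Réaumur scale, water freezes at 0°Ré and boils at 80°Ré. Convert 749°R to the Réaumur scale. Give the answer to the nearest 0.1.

114.4°Ré

First in Celsius: (749 - 491.67) × 5/9 = 142.9611°C.
Linearly onto the Réaumur scale: 0 + (142.9611 / 100) × (80 - 0) = 114.4°Ré.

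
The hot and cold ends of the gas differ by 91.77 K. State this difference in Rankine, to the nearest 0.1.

165.2°R

Only the scale ratio 1.8 matters for a change in temperature.
91.77 × 1.8 = 165.2.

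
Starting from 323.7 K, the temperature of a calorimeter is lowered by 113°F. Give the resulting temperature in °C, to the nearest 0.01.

Initial temperature in Celsius: 323.7 - 273.15 = 50.5500°C.
The 113°F change is an interval, so only the factor 5/9 applies: -113 × 5/9 = -62.7778°C.
Final Celsius temperature: 50.5500 - 62.7778 = -12.2278°C.

-12.23°C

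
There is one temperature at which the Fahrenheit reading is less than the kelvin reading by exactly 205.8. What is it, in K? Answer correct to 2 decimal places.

317.34 K

Let K be the kelvin reading. The Fahrenheit reading is F = 1.8·K - 459.67.
Require F - K = -205.8: (0.8)·K - 459.67 = -205.8.
K = (-205.8 + 459.67) / (0.8) = 317.34.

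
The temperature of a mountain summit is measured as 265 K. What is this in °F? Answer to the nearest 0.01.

17.33°F

In Celsius: 265 - 273.15 = -8.1500°C.
In Fahrenheit: -8.1500 × 1.8 + 32 = 17.33°F.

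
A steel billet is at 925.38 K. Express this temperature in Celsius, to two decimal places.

In Celsius: 925.38 - 273.15 = 652.2300°C.

652.23°C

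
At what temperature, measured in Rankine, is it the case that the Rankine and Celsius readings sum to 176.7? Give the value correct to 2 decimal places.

289.19°R

Let R be the Rankine reading. The Celsius reading is C = 5/9·R - 273.15.
Require R + C = 176.7: (14/9)·R - 273.15 = 176.7.
R = (176.7 + 273.15) / (14/9) = 289.19.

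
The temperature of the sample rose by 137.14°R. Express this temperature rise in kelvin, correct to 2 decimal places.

Only the scale ratio 5/9 matters for a change in temperature.
137.14 × 5/9 = 76.19.

76.19 K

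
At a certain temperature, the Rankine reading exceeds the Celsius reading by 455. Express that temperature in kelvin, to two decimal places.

Let x be the Rankine reading; then the Celsius reading is 5/9·x - 273.15.
(5/9·x - 273.15) - x = -455  ⇒  (-4/9)·x = -181.85  ⇒  x = 409.1625°R.
In Celsius: (409.1625 - 491.67) × 5/9 = -45.8375°C.
In kelvin: -45.8375 + 273.15 = 227.31 K.

227.31 K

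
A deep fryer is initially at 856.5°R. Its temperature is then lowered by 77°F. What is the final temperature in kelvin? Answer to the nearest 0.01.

433.06 K

Initial temperature in Celsius: (856.5 - 491.67) × 5/9 = 202.6833°C.
The 77°F change is an interval, so only the factor 5/9 applies: -77 × 5/9 = -42.7778°C.
Final Celsius temperature: 202.6833 - 42.7778 = 159.9056°C.
In kelvin: 159.9056 + 273.15 = 433.06 K.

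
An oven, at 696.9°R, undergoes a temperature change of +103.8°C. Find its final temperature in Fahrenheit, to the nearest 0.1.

Initial temperature in Celsius: (696.9 - 491.67) × 5/9 = 114.0167°C.
Final Celsius temperature: 114.0167 + 103.8000 = 217.8167°C.
In Fahrenheit: 217.8167 × 1.8 + 32 = 424.1°F.

424.1°F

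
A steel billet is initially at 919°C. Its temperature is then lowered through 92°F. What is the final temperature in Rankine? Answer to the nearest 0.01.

The 92°F change is an interval, so only the factor 5/9 applies: -92 × 5/9 = -51.1111°C.
Final Celsius temperature: 919.0000 - 51.1111 = 867.8889°C.
In Rankine: 867.8889 × 1.8 + 491.67 = 2053.87°R.

2053.87°R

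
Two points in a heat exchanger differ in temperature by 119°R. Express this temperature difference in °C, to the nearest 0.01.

An interval of 1°R corresponds to 5/9°C.
119 × 5/9 = 66.11.

66.11°C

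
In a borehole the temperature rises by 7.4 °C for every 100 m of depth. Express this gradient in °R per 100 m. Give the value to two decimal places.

Since only a temperature interval is involved, the additive offset between the scales drops out.
A change of 1°C is a change of 1.8°R, so 7.4 × 1.8 = 13.32.

13.32 °R/100 m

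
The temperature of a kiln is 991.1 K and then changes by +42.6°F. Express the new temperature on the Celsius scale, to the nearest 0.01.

741.62°C

Initial temperature in Celsius: 991.1 - 273.15 = 717.9500°C.
The 42.6°F change is an interval, so only the factor 5/9 applies: +42.6 × 5/9 = +23.6667°C.
Final Celsius temperature: 717.9500 + 23.6667 = 741.6167°C.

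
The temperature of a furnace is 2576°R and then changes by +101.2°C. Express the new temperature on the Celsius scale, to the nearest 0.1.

1259.2°C

Initial temperature in Celsius: (2576 - 491.67) × 5/9 = 1157.9611°C.
Final Celsius temperature: 1157.9611 + 101.2000 = 1259.1611°C.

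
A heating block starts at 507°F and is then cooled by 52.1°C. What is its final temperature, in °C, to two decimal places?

211.79°C

Initial temperature in Celsius: (507 - 32) × 5/9 = 263.8889°C.
Final Celsius temperature: 263.8889 - 52.1000 = 211.7889°C.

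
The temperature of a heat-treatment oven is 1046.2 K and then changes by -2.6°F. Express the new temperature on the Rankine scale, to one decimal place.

1880.6°R

Initial temperature in Celsius: 1046.2 - 273.15 = 773.0500°C.
The 2.6°F change is an interval, so only the factor 5/9 applies: -2.6 × 5/9 = -1.4444°C.
Final Celsius temperature: 773.0500 - 1.4444 = 771.6056°C.
In Rankine: 771.6056 × 1.8 + 491.67 = 1880.6°R.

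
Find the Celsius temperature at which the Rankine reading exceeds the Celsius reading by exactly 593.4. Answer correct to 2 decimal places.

127.16°C

Let C be the Celsius reading. The Rankine reading is R = 1.8·C + 491.67.
Require R - C = 593.4: (0.8)·C + 491.67 = 593.4.
C = (593.4 - 491.67) / (0.8) = 127.16.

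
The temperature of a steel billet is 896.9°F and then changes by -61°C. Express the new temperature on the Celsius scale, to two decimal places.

Initial temperature in Celsius: (896.9 - 32) × 5/9 = 480.5000°C.
Final Celsius temperature: 480.5000 - 61.0000 = 419.5000°C.

419.50°C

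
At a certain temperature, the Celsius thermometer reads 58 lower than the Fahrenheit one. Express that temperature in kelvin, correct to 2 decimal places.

305.65 K

Let x be the Fahrenheit reading; then the Celsius reading is 5/9·x - 17.7778.
(5/9·x - 17.7778) - x = -58  ⇒  (-4/9)·x = -40.2222  ⇒  x = 90.5000°F.
In Celsius: (90.5 - 32) × 5/9 = 32.5000°C.
In kelvin: 32.5000 + 273.15 = 305.65 K.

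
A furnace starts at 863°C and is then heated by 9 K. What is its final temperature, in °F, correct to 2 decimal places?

1601.60°F

The 9 K change is an interval; Kelvin and Celsius degrees are the same size, so ΔC = +9°C.
Final Celsius temperature: 863.0000 + 9.0000 = 872.0000°C.
In Fahrenheit: 872.0000 × 1.8 + 32 = 1601.60°F.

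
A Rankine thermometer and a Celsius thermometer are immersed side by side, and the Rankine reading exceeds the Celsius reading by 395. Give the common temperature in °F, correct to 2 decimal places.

Let x be the Rankine reading; then the Celsius reading is 5/9·x - 273.15.
(5/9·x - 273.15) - x = -395  ⇒  (-4/9)·x = -121.85  ⇒  x = 274.1625°R.
In Celsius: (274.1625 - 491.67) × 5/9 = -120.8375°C.
In Fahrenheit: -120.8375 × 1.8 + 32 = -185.51°F.

-185.51°F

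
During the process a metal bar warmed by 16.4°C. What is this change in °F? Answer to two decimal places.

An interval of 1°C corresponds to 1.8°F.
16.4 × 1.8 = 29.52.

29.52°F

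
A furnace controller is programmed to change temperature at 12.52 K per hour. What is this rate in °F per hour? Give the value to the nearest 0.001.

The quantity depends on a temperature interval, so only the ratio of degree sizes applies; the offset between the scales is irrelevant.
A change of 1 K is a change of 1.8°F, so 12.52 × 1.8 = 22.536.

22.536 °F/hour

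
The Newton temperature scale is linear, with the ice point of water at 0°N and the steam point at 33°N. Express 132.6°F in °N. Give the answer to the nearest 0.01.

18.44°N

First in Celsius: (132.6 - 32) × 5/9 = 55.8889°C.
Linearly onto the Newton scale: 0 + (55.8889 / 100) × (33 - 0) = 18.44°N.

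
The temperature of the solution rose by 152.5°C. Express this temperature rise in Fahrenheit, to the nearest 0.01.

An interval of 1°C corresponds to 1.8°F.
152.5 × 1.8 = 274.50.

274.50°F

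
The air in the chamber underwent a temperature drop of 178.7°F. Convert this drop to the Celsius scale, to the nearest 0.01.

99.28°C

Only the scale ratio 5/9 matters for a change in temperature.
178.7 × 5/9 = 99.28.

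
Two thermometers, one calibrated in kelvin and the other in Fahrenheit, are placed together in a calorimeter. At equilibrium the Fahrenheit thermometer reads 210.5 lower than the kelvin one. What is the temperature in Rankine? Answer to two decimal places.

560.63°R

Let x be the kelvin reading; then the Fahrenheit reading is 1.8·x - 459.67.
(1.8·x - 459.67) - x = -210.5  ⇒  (0.8)·x = 249.17  ⇒  x = 311.4625 K.
In Celsius: 311.4625 - 273.15 = 38.3125°C.
In Rankine: 38.3125 × 1.8 + 491.67 = 560.63°R.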